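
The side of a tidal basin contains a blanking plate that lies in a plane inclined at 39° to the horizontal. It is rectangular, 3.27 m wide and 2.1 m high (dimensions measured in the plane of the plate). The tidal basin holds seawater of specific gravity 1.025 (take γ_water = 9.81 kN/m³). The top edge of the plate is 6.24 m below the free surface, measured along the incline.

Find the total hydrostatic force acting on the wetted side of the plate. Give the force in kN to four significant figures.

F ≈ 316.8 kN

γ = 1.025 × 9.81 = 10.05525 kN/m³.
Let θ = 39° be the plate's angle to the horizontal; measure y along the incline from where the plane meets the free surface. Vertical depth h = y·sinθ with sinθ = 0.629320.
The centroid lies 2.1/2 = 1.05 m below the top edge, so y_c = 6.24 + 1.05 = 7.29 m and h_c = 7.29 × 0.629320 = 4.58774 m.
A = 3.27 × 2.1 = 6.867 m².
Resultant F = γ·h_c·A = 10.05525 × 4.58774 × 6.867 = 316.781 kN.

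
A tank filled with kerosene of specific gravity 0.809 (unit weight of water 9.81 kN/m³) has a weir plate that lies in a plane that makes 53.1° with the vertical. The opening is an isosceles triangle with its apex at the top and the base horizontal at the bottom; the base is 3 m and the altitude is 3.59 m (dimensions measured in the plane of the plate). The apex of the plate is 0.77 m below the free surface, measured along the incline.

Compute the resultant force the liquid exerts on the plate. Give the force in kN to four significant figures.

γ = 0.809 × 9.81 = 7.93629 kN/m³.
The plate makes 53.1° with the vertical, i.e. θ = 90° − 53.1° = 36.9° to the horizontal. Measuring y along the incline from the free-surface line, vertical depth h = y·sinθ with sinθ = 0.600420.
With the apex up, the centroid sits 2h/3 = 2 × 3.59/3 = 2.39333 m below the apex, so y_c = 0.77 + 2.39333 = 3.16333 m and h_c = 3.16333 × 0.600420 = 1.89933 m.
A = ½ × 3 × 3.59 = 5.385 m².
Resultant F = γ·h_c·A = 7.93629 × 1.89933 × 5.385 = 81.1715 kN.

F ≈ 81.17 kN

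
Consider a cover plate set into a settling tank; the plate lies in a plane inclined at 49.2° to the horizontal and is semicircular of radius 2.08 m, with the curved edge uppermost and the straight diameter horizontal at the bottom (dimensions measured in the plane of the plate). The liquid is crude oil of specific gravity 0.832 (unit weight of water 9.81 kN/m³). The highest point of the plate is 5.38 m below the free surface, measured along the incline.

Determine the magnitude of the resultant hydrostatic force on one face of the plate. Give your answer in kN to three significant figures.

γ = 0.832 × 9.81 = 8.16192 kN/m³.
Let θ = 49.2° be the plate's angle to the horizontal; measure y along the incline from where the plane meets the free surface. Vertical depth h = y·sinθ with sinθ = 0.756995.
The centroid lies 4r/(3π) = 0.882779 m above the diameter, so r − 4r/(3π) = 2.08 − 0.882779 = 1.19722 m below the topmost point, so y_c = 5.38 + 1.19722 = 6.57722 m and h_c = 6.57722 × 0.756995 = 4.97892 m.
A = πr²/2 = π × 2.08²/2 = 6.79589 m².
Resultant F = γ·h_c·A = 8.16192 × 4.97892 × 6.79589 = 276.168 kN.

F ≈ 276 kN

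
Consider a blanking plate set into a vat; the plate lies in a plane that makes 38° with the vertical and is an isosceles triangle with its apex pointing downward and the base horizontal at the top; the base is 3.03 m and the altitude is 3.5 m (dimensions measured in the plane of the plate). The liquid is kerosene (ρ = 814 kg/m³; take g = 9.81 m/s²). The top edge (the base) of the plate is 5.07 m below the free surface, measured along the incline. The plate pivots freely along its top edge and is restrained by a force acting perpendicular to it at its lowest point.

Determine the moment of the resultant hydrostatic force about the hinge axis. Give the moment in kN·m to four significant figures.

γ = ρg = 814 × 9.81 / 1000 = 7.98534 kN/m³.
The plate makes 38° with the vertical, i.e. θ = 90° − 38° = 52° to the horizontal. Measuring y along the incline from the free-surface line, vertical depth h = y·sinθ with sinθ = 0.788011.
With the apex down, the centroid sits h/3 = 3.5/3 = 1.16667 m below the base (the top edge), so y_c = 5.07 + 1.16667 = 6.23667 m and h_c = 6.23667 × 0.788011 = 4.91456 m.
A = ½ × 3.03 × 3.5 = 5.3025 m².
Resultant F = γ·h_c·A = 7.98534 × 4.91456 × 5.3025 = 208.094 kN.
I_c = b·h³/36 = 3.03 × 3.5³/36 = 3.60865 m⁴.
Centre of pressure: y_p = y_c + I_c/(y_c·A) = 6.23667 + 3.60865/(6.23667 × 5.3025) = 6.23667 + 0.109122 = 6.34579 m along the plane.
The resultant acts 1.16667 + 0.109122 = 1.27579 m (along the plate) below the hinge at the top edge, so the moment about the hinge is M = F × 1.27579 = 208.094 × 1.27579 = 265.484 kN·m.

M ≈ 265.5 kN·m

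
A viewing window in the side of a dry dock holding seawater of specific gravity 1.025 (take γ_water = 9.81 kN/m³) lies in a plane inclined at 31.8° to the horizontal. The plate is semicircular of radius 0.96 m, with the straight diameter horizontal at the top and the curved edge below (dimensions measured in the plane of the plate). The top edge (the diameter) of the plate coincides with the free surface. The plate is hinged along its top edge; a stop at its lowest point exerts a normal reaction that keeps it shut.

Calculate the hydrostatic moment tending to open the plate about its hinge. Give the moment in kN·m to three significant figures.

M ≈ 1.77 kN·m

γ = 1.025 × 9.81 = 10.05525 kN/m³.
Let θ = 31.8° be the plate's angle to the horizontal; measure y along the incline from where the plane meets the free surface. Vertical depth h = y·sinθ with sinθ = 0.526956.
The centroid of a semicircle lies 4r/(3π) = 0.407437 m from the diameter, here below the top edge, so y_c = 0.407437 m and h_c = 0.407437 × 0.526956 = 0.214701 m.
A = πr²/2 = π × 0.96²/2 = 1.44765 m².
Resultant F = γ·h_c·A = 10.05525 × 0.214701 × 1.44765 = 3.12529 kN.
I_c = (π/8 − 8/(9π))·r⁴ = 0.109757 × 0.96⁴ = 0.0932217 m⁴.
Centre of pressure: y_p = y_c + I_c/(y_c·A) = 0.407437 + 0.0932217/(0.407437 × 1.44765) = 0.407437 + 0.158049 = 0.565486 m along the plane.
The resultant acts 0.407437 + 0.158049 = 0.565486 m (along the plate) below the hinge at the top edge, so the moment about the hinge is M = F × 0.565486 = 3.12529 × 0.565486 = 1.76731 kN·m.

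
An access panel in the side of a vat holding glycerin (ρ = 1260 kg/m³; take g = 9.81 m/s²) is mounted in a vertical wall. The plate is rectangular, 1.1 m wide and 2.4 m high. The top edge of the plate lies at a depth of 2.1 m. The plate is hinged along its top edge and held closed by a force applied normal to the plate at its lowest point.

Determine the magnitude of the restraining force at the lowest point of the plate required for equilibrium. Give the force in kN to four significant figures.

γ = ρg = 1260 × 9.81 / 1000 = 12.3606 kN/m³.
The centroid lies 2.4/2 = 1.2 m below the top edge, so the centroid depth is h_c = 2.1 + 1.2 = 3.3 m.
A = 1.1 × 2.4 = 2.64 m².
Resultant F = γ·h_c·A = 12.3606 × 3.3 × 2.64 = 107.686 kN.
I_c = b·h³/12 = 1.1 × 2.4³/12 = 1.2672 m⁴.
Centre of pressure: y_p = y_c + I_c/(y_c·A) = 3.3 + 1.2672/(3.3 × 2.64) = 3.3 + 0.145455 = 3.44545 m along the plane.
The resultant acts 1.2 + 0.145455 = 1.34545 m (along the plate) below the hinge at the top edge, so the moment about the hinge is M = F × 1.34545 = 107.686 × 1.34545 = 144.886 kN·m.
A normal force at the bottom, 2.4 m from the hinge, must supply this moment: P = 144.886/2.4 = 60.3692 kN.

P ≈ 60.37 kN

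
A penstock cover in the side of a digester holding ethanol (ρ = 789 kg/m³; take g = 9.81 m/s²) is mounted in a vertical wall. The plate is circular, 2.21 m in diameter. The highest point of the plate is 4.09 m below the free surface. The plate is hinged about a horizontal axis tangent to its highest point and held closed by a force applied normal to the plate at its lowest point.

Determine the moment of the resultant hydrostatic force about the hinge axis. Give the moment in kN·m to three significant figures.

M ≈ 180 kN·m

γ = ρg = 789 × 9.81 / 1000 = 7.74009 kN/m³.
The centroid is at the centre, 1.105 m below the top of the plate, so the centroid depth is h_c = 4.09 + 1.105 = 5.195 m.
A = π(1.105)² = 3.83596 m².
Resultant F = γ·h_c·A = 7.74009 × 5.195 × 3.83596 = 154.243 kN.
I_c = πr⁴/4 = π × 1.105⁴/4 = 1.17095 m⁴.
Centre of pressure: y_p = y_c + I_c/(y_c·A) = 5.195 + 1.17095/(5.195 × 3.83596) = 5.195 + 0.0587596 = 5.25376 m along the plane.
The resultant acts 1.105 + 0.0587596 = 1.16376 m (along the plate) below the hinge at the top edge, so the moment about the hinge is M = F × 1.16376 = 154.243 × 1.16376 = 179.502 kN·m.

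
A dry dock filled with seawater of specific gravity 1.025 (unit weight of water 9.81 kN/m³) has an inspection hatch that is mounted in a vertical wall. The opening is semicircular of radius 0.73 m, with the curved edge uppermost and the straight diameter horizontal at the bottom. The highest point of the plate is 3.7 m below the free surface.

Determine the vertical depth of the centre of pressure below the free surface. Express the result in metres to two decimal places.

γ = 1.025 × 9.81 = 10.05525 kN/m³.
The centroid lies 4r/(3π) = 0.309822 m above the diameter, so r − 4r/(3π) = 0.73 − 0.309822 = 0.420178 m below the topmost point, so the centroid depth is h_c = 3.7 + 0.420178 = 4.12018 m.
A = πr²/2 = π × 0.73²/2 = 0.837077 m².
Resultant F = γ·h_c·A = 10.05525 × 4.12018 × 0.837077 = 34.6796 kN.
I_c = (π/8 − 8/(9π))·r⁴ = 0.109757 × 0.73⁴ = 0.0311691 m⁴.
Centre of pressure: y_p = y_c + I_c/(y_c·A) = 4.12018 + 0.0311691/(4.12018 × 0.837077) = 4.12018 + 0.00903738 = 4.12922 m along the plane.

h_p = 4.13 m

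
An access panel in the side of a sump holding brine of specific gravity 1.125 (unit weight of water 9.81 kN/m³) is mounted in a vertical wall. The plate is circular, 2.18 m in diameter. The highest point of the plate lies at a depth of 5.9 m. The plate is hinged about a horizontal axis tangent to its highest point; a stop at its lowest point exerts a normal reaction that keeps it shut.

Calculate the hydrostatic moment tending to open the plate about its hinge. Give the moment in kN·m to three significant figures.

M ≈ 326 kN·m

γ = 1.125 × 9.81 = 11.03625 kN/m³.
The centroid is at the centre, 1.09 m below the top of the plate, so the centroid depth is h_c = 5.9 + 1.09 = 6.99 m.
A = π(1.09)² = 3.73253 m².
Resultant F = γ·h_c·A = 11.03625 × 6.99 × 3.73253 = 287.94 kN.
I_c = πr⁴/4 = π × 1.09⁴/4 = 1.10865 m⁴.
Centre of pressure: y_p = y_c + I_c/(y_c·A) = 6.99 + 1.10865/(6.99 × 3.73253) = 6.99 + 0.0424927 = 7.03249 m along the plane.
The resultant acts 1.09 + 0.0424927 = 1.13249 m (along the plate) below the hinge at the top edge, so the moment about the hinge is M = F × 1.13249 = 287.94 × 1.13249 = 326.089 kN·m.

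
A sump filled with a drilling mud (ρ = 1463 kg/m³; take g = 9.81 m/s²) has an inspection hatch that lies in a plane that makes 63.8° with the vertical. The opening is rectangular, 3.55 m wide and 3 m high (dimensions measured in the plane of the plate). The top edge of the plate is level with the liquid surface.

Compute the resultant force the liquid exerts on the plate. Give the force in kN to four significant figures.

F ≈ 101.2 kN

γ = ρg = 1463 × 9.81 / 1000 = 14.35203 kN/m³.
The plate makes 63.8° with the vertical, i.e. θ = 90° − 63.8° = 26.2° to the horizontal. Measuring y along the incline from the free-surface line, vertical depth h = y·sinθ with sinθ = 0.441506.
The centroid lies 3/2 = 1.5 m below the top edge, so y_c = 1.5 m and h_c = 1.5 × 0.441506 = 0.662259 m.
A = 3.55 × 3 = 10.65 m².
Resultant F = γ·h_c·A = 14.35203 × 0.662259 × 10.65 = 101.226 kN.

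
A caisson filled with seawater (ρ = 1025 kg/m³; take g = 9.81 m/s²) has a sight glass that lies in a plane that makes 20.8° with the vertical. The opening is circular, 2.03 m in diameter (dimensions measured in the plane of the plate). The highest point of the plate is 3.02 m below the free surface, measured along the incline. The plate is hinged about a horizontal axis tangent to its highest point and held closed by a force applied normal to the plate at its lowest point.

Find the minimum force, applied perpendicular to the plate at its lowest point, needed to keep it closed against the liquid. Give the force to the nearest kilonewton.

γ = ρg = 1025 × 9.81 / 1000 = 10.05525 kN/m³.
The plate makes 20.8° with the vertical, i.e. θ = 90° − 20.8° = 69.2° to the horizontal. Measuring y along the incline from the free-surface line, vertical depth h = y·sinθ with sinθ = 0.934826.
The centroid is at the centre, 1.015 m below the top of the plate, so y_c = 3.02 + 1.015 = 4.035 m and h_c = 4.035 × 0.934826 = 3.77202 m.
A = π(1.015)² = 3.23655 m².
Resultant F = γ·h_c·A = 10.05525 × 3.77202 × 3.23655 = 122.758 kN.
I_c = πr⁴/4 = π × 1.015⁴/4 = 0.833593 m⁴.
Centre of pressure: y_p = y_c + I_c/(y_c·A) = 4.035 + 0.833593/(4.035 × 3.23655) = 4.035 + 0.0638305 = 4.09883 m along the plane.
The resultant acts 1.015 + 0.0638305 = 1.07883 m (along the plate) below the hinge at the top edge, so the moment about the hinge is M = F × 1.07883 = 122.758 × 1.07883 = 132.435 kN·m.
A normal force at the bottom, 2.03 m from the hinge, must supply this moment: P = 132.435/2.03 = 65.2389 kN.

P ≈ 65 kN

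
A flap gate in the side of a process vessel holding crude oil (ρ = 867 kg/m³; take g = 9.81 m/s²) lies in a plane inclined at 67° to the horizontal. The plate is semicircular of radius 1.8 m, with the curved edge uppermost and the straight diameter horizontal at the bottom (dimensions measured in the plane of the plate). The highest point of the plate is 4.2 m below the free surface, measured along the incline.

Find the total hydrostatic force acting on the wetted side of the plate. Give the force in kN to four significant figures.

F ≈ 208.6 kN

γ = ρg = 867 × 9.81 / 1000 = 8.50527 kN/m³.
Let θ = 67° be the plate's angle to the horizontal; measure y along the incline from where the plane meets the free surface. Vertical depth h = y·sinθ with sinθ = 0.920505.
The centroid lies 4r/(3π) = 0.763944 m above the diameter, so r − 4r/(3π) = 1.8 − 0.763944 = 1.03606 m below the topmost point, so y_c = 4.2 + 1.03606 = 5.23606 m and h_c = 5.23606 × 0.920505 = 4.81982 m.
A = πr²/2 = π × 1.8²/2 = 5.08938 m².
Resultant F = γ·h_c·A = 8.50527 × 4.81982 × 5.08938 = 208.633 kN.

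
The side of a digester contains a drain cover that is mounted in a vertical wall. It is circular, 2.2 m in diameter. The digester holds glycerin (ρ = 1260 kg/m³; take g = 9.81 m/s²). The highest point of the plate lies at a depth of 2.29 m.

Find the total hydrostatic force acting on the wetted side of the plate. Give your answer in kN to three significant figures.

γ = ρg = 1260 × 9.81 / 1000 = 12.3606 kN/m³.
The centroid is at the centre, 1.1 m below the top of the plate, so the centroid depth is h_c = 2.29 + 1.1 = 3.39 m.
A = π(1.1)² = 3.80133 m².
Resultant F = γ·h_c·A = 12.3606 × 3.39 × 3.80133 = 159.285 kN.

F ≈ 159 kN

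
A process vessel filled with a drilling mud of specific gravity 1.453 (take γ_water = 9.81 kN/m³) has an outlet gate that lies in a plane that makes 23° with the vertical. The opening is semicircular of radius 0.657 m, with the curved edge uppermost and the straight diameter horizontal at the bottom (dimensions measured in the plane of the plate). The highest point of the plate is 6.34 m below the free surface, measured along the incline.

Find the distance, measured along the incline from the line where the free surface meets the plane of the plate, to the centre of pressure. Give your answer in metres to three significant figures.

γ = 1.453 × 9.81 = 14.25393 kN/m³.
The plate makes 23° with the vertical, i.e. θ = 90° − 23° = 67° to the horizontal. Measuring y along the incline from the free-surface line, vertical depth h = y·sinθ with sinθ = 0.920505.
The centroid lies 4r/(3π) = 0.278839 m above the diameter, so r − 4r/(3π) = 0.657 − 0.278839 = 0.378161 m below the topmost point, so y_c = 6.34 + 0.378161 = 6.71816 m and h_c = 6.71816 × 0.920505 = 6.1841 m.
A = πr²/2 = π × 0.657²/2 = 0.678033 m².
Resultant F = γ·h_c·A = 14.25393 × 6.1841 × 0.678033 = 59.7671 kN.
I_c = (π/8 − 8/(9π))·r⁴ = 0.109757 × 0.657⁴ = 0.02045 m⁴.
Centre of pressure: y_p = y_c + I_c/(y_c·A) = 6.71816 + 0.02045/(6.71816 × 0.678033) = 6.71816 + 0.00448944 = 6.72265 m along the plane.

y_p = 6.72 m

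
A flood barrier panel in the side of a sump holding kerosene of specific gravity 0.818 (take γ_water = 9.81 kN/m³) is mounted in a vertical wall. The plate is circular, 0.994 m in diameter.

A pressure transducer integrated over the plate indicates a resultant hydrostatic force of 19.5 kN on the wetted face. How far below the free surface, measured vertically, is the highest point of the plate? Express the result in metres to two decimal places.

γ = 0.818 × 9.81 = 8.02458 kN/m³.
A = π(0.497)² = 0.776002 m².
From F = γ·h_c·A, the centroid depth is h_c = 19.5/(8.02458 × 0.776002) = 3.13148 m.
The centroid is at the centre, 0.497 m below the top of the plate, so the highest point sits at h_top = 3.13148 − 0.497 = 2.63448 m below the surface.

d_top ≈ 2.63 m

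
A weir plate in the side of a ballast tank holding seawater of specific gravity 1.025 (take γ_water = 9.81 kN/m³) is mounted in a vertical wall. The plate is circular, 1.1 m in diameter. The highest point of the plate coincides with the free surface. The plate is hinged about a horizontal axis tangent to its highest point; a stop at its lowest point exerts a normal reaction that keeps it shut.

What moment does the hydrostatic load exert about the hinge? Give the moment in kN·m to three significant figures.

γ = 1.025 × 9.81 = 10.05525 kN/m³.
The centroid is at the centre, 0.55 m below the top of the plate, so the centroid depth is h_c = 0.55 m.
A = π(0.55)² = 0.950332 m².
Resultant F = γ·h_c·A = 10.05525 × 0.55 × 0.950332 = 5.2557 kN.
I_c = πr⁴/4 = π × 0.55⁴/4 = 0.0718688 m⁴.
Centre of pressure: y_p = y_c + I_c/(y_c·A) = 0.55 + 0.0718688/(0.55 × 0.950332) = 0.55 + 0.1375 = 0.6875 m along the plane.
The resultant acts 0.55 + 0.1375 = 0.6875 m (along the plate) below the hinge at the top edge, so the moment about the hinge is M = F × 0.6875 = 5.2557 × 0.6875 = 3.61329 kN·m.

M ≈ 3.61 kN·m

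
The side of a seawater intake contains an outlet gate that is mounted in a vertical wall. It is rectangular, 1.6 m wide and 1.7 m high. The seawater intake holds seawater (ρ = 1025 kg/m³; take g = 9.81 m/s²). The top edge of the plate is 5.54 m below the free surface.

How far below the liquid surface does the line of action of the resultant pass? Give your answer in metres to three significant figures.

h_p = 6.43 m

γ = ρg = 1025 × 9.81 / 1000 = 10.05525 kN/m³.
The centroid lies 1.7/2 = 0.85 m below the top edge, so the centroid depth is h_c = 5.54 + 0.85 = 6.39 m.
A = 1.6 × 1.7 = 2.72 m².
Resultant F = γ·h_c·A = 10.05525 × 6.39 × 2.72 = 174.768 kN.
I_c = b·h³/12 = 1.6 × 1.7³/12 = 0.655067 m⁴.
Centre of pressure: y_p = y_c + I_c/(y_c·A) = 6.39 + 0.655067/(6.39 × 2.72) = 6.39 + 0.0376891 = 6.42769 m along the plane.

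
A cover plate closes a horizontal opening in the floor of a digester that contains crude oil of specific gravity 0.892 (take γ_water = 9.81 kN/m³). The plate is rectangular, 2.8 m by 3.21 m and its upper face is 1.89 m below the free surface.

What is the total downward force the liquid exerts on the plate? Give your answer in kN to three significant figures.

γ = 0.892 × 9.81 = 8.75052 kN/m³.
The plate is horizontal, so pressure is uniform at p = γ·h = 8.75052 × 1.89 = 16.5385 kN/m².
A = 2.8 × 3.21 = 8.988 m².
F = p·A = 16.5385 × 8.988 = 148.648 kN.

F ≈ 149 kN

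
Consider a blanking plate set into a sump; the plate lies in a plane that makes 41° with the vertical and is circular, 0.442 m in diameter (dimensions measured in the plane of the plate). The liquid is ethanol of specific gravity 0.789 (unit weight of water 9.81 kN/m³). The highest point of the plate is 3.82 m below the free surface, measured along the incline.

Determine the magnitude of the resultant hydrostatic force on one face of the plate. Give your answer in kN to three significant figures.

F ≈ 3.62 kN

γ = 0.789 × 9.81 = 7.74009 kN/m³.
The plate makes 41° with the vertical, i.e. θ = 90° − 41° = 49° to the horizontal. Measuring y along the incline from the free-surface line, vertical depth h = y·sinθ with sinθ = 0.754710.
The centroid is at the centre, 0.221 m below the top of the plate, so y_c = 3.82 + 0.221 = 4.041 m and h_c = 4.041 × 0.754710 = 3.04978 m.
A = π(0.221)² = 0.153439 m².
Resultant F = γ·h_c·A = 7.74009 × 3.04978 × 0.153439 = 3.62202 kN.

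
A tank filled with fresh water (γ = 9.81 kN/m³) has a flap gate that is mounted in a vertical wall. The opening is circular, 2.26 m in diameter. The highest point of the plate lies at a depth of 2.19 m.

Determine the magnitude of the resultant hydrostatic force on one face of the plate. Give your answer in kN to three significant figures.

γ = 9.81 kN/m³.
The centroid is at the centre, 1.13 m below the top of the plate, so the centroid depth is h_c = 2.19 + 1.13 = 3.32 m.
A = π(1.13)² = 4.0115 m².
Resultant F = γ·h_c·A = 9.81 × 3.32 × 4.0115 = 130.651 kN.

F ≈ 131 kN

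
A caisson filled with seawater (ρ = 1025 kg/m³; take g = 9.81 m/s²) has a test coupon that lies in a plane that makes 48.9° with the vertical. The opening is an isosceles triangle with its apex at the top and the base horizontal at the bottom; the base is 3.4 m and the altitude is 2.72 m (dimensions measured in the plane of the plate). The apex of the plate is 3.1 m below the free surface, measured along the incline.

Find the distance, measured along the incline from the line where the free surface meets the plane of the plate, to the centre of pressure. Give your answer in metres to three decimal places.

y_p = 4.997 m

γ = ρg = 1025 × 9.81 / 1000 = 10.05525 kN/m³.
The plate makes 48.9° with the vertical, i.e. θ = 90° − 48.9° = 41.1° to the horizontal. Measuring y along the incline from the free-surface line, vertical depth h = y·sinθ with sinθ = 0.657375.
With the apex up, the centroid sits 2h/3 = 2 × 2.72/3 = 1.81333 m below the apex, so y_c = 3.1 + 1.81333 = 4.91333 m and h_c = 4.91333 × 0.657375 = 3.2299 m.
A = ½ × 3.4 × 2.72 = 4.624 m².
Resultant F = γ·h_c·A = 10.05525 × 3.2299 × 4.624 = 150.176 kN.
I_c = b·h³/36 = 3.4 × 2.72³/36 = 1.90057 m⁴.
Centre of pressure: y_p = y_c + I_c/(y_c·A) = 4.91333 + 1.90057/(4.91333 × 4.624) = 4.91333 + 0.0836547 = 4.99698 m along the plane.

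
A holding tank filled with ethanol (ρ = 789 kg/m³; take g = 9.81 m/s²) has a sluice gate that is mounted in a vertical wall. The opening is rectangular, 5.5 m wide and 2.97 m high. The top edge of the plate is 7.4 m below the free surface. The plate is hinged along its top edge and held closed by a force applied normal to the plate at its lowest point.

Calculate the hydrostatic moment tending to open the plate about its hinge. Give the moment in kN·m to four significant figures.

M ≈ 1761 kN·m

γ = ρg = 789 × 9.81 / 1000 = 7.74009 kN/m³.
The centroid lies 2.97/2 = 1.485 m below the top edge, so the centroid depth is h_c = 7.4 + 1.485 = 8.885 m.
A = 5.5 × 2.97 = 16.335 m².
Resultant F = γ·h_c·A = 7.74009 × 8.885 × 16.335 = 1123.37 kN.
I_c = b·h³/12 = 5.5 × 2.97³/12 = 12.0075 m⁴.
Centre of pressure: y_p = y_c + I_c/(y_c·A) = 8.885 + 12.0075/(8.885 × 16.335) = 8.885 + 0.0827325 = 8.96773 m along the plane.
The resultant acts 1.485 + 0.0827325 = 1.56773 m (along the plate) below the hinge at the top edge, so the moment about the hinge is M = F × 1.56773 = 1123.37 × 1.56773 = 1761.14 kN·m.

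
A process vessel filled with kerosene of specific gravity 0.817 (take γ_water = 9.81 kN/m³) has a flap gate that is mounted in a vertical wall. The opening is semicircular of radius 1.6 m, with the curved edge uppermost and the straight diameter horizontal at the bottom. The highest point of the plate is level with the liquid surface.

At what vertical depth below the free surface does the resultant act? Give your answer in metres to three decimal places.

γ = 0.817 × 9.81 = 8.01477 kN/m³.
The centroid lies 4r/(3π) = 0.679061 m above the diameter, so r − 4r/(3π) = 1.6 − 0.679061 = 0.920939 m below the topmost point, so the centroid depth is h_c = 0.920939 m.
A = πr²/2 = π × 1.6²/2 = 4.02124 m².
Resultant F = γ·h_c·A = 8.01477 × 0.920939 × 4.02124 = 29.6812 kN.
I_c = (π/8 − 8/(9π))·r⁴ = 0.109757 × 1.6⁴ = 0.719303 m⁴.
Centre of pressure: y_p = y_c + I_c/(y_c·A) = 0.920939 + 0.719303/(0.920939 × 4.02124) = 0.920939 + 0.194232 = 1.11517 m along the plane.

h_p = 1.115 m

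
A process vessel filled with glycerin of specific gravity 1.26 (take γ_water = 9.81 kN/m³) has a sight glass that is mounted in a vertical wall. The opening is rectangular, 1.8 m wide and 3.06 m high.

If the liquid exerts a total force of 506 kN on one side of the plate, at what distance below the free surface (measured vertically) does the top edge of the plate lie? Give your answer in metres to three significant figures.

d_top ≈ 5.90 m

γ = 1.26 × 9.81 = 12.3606 kN/m³.
A = 1.8 × 3.06 = 5.508 m².
From F = γ·h_c·A, the centroid depth is h_c = 506/(12.3606 × 5.508) = 7.43219 m.
The centroid lies 3.06/2 = 1.53 m below the top edge, so the top edge sits at h_top = 7.43219 − 1.53 = 5.90219 m below the surface.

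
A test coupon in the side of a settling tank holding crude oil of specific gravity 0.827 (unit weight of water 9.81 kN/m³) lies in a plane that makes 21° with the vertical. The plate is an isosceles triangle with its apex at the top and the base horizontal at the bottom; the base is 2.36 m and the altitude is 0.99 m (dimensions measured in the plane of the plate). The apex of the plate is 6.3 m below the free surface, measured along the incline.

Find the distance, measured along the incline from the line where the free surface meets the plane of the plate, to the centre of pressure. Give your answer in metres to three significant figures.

γ = 0.827 × 9.81 = 8.11287 kN/m³.
The plate makes 21° with the vertical, i.e. θ = 90° − 21° = 69° to the horizontal. Measuring y along the incline from the free-surface line, vertical depth h = y·sinθ with sinθ = 0.933580.
With the apex up, the centroid sits 2h/3 = 2 × 0.99/3 = 0.66 m below the apex, so y_c = 6.3 + 0.66 = 6.96 m and h_c = 6.96 × 0.933580 = 6.49772 m.
A = ½ × 2.36 × 0.99 = 1.1682 m².
Resultant F = γ·h_c·A = 8.11287 × 6.49772 × 1.1682 = 61.5818 kN.
I_c = b·h³/36 = 2.36 × 0.99³/36 = 0.0636085 m⁴.
Centre of pressure: y_p = y_c + I_c/(y_c·A) = 6.96 + 0.0636085/(6.96 × 1.1682) = 6.96 + 0.00782328 = 6.96782 m along the plane.

y_p = 6.97 m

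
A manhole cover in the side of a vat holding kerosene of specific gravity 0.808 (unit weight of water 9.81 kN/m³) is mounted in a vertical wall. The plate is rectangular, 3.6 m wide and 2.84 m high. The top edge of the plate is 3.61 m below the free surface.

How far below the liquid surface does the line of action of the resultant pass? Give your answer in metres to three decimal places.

γ = 0.808 × 9.81 = 7.92648 kN/m³.
The centroid lies 2.84/2 = 1.42 m below the top edge, so the centroid depth is h_c = 3.61 + 1.42 = 5.03 m.
A = 3.6 × 2.84 = 10.224 m².
Resultant F = γ·h_c·A = 7.92648 × 5.03 × 10.224 = 407.633 kN.
I_c = b·h³/12 = 3.6 × 2.84³/12 = 6.87189 m⁴.
Centre of pressure: y_p = y_c + I_c/(y_c·A) = 5.03 + 6.87189/(5.03 × 10.224) = 5.03 + 0.133625 = 5.16363 m along the plane.

h_p = 5.164 m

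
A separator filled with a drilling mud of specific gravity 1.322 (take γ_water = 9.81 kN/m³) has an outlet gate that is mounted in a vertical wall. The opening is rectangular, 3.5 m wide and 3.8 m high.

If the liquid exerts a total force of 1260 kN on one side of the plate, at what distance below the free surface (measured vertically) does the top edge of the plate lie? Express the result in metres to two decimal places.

γ = 1.322 × 9.81 = 12.96882 kN/m³.
A = 3.5 × 3.8 = 13.3 m².
From F = γ·h_c·A, the centroid depth is h_c = 1260/(12.96882 × 13.3) = 7.30497 m.
The centroid lies 3.8/2 = 1.9 m below the top edge, so the top edge sits at h_top = 7.30497 − 1.9 = 5.40497 m below the surface.

d_top ≈ 5.40 m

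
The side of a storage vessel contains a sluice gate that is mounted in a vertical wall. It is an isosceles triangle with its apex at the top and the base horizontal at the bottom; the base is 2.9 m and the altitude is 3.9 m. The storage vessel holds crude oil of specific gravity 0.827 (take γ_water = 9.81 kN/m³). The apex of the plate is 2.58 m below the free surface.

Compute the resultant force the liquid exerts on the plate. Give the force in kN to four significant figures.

γ = 0.827 × 9.81 = 8.11287 kN/m³.
With the apex up, the centroid sits 2h/3 = 2 × 3.9/3 = 2.6 m below the apex, so the centroid depth is h_c = 2.58 + 2.6 = 5.18 m.
A = ½ × 2.9 × 3.9 = 5.655 m².
Resultant F = γ·h_c·A = 8.11287 × 5.18 × 5.655 = 237.649 kN.

F ≈ 237.6 kN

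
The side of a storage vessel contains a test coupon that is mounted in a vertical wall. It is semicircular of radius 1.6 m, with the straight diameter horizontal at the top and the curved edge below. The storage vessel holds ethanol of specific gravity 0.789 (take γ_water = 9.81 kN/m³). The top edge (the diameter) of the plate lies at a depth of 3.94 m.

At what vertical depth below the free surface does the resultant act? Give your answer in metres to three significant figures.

h_p = 4.66 m

γ = 0.789 × 9.81 = 7.74009 kN/m³.
The centroid of a semicircle lies 4r/(3π) = 0.679061 m from the diameter, here below the top edge, so the centroid depth is h_c = 3.94 + 0.679061 = 4.61906 m.
A = πr²/2 = π × 1.6²/2 = 4.02124 m².
Resultant F = γ·h_c·A = 7.74009 × 4.61906 × 4.02124 = 143.767 kN.
I_c = (π/8 − 8/(9π))·r⁴ = 0.109757 × 1.6⁴ = 0.719303 m⁴.
Centre of pressure: y_p = y_c + I_c/(y_c·A) = 4.61906 + 0.719303/(4.61906 × 4.02124) = 4.61906 + 0.0387256 = 4.65779 m along the plane.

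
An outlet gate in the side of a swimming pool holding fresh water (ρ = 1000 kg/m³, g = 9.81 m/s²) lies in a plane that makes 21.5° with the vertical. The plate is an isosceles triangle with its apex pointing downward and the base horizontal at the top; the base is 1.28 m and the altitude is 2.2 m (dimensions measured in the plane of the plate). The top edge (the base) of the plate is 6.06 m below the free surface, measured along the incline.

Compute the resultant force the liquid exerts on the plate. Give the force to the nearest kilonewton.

γ = ρg = 1000 × 9.81 = 9810 N/m³ = 9.81 kN/m³.
The plate makes 21.5° with the vertical, i.e. θ = 90° − 21.5° = 68.5° to the horizontal. Measuring y along the incline from the free-surface line, vertical depth h = y·sinθ with sinθ = 0.930418.
With the apex down, the centroid sits h/3 = 2.2/3 = 0.733333 m below the base (the top edge), so y_c = 6.06 + 0.733333 = 6.79333 m and h_c = 6.79333 × 0.930418 = 6.32064 m.
A = ½ × 1.28 × 2.2 = 1.408 m².
Resultant F = γ·h_c·A = 9.81 × 6.32064 × 1.408 = 87.3037 kN.

F ≈ 87 kN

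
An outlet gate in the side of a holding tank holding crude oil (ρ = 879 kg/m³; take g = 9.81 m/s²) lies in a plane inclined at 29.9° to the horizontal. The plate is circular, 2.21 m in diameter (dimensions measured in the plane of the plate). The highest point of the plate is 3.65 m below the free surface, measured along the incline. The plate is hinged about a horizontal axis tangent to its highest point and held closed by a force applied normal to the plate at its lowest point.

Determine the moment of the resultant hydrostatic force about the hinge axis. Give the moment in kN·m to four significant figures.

γ = ρg = 879 × 9.81 / 1000 = 8.62299 kN/m³.
Let θ = 29.9° be the plate's angle to the horizontal; measure y along the incline from where the plane meets the free surface. Vertical depth h = y·sinθ with sinθ = 0.498488.
The centroid is at the centre, 1.105 m below the top of the plate, so y_c = 3.65 + 1.105 = 4.755 m and h_c = 4.755 × 0.498488 = 2.37031 m.
A = π(1.105)² = 3.83596 m².
Resultant F = γ·h_c·A = 8.62299 × 2.37031 × 3.83596 = 78.4038 kN.
I_c = πr⁴/4 = π × 1.105⁴/4 = 1.17095 m⁴.
Centre of pressure: y_p = y_c + I_c/(y_c·A) = 4.755 + 1.17095/(4.755 × 3.83596) = 4.755 + 0.0641969 = 4.8192 m along the plane.
The resultant acts 1.105 + 0.0641969 = 1.1692 m (along the plate) below the hinge at the top edge, so the moment about the hinge is M = F × 1.1692 = 78.4038 × 1.1692 = 91.6697 kN·m.

M ≈ 91.67 kN·m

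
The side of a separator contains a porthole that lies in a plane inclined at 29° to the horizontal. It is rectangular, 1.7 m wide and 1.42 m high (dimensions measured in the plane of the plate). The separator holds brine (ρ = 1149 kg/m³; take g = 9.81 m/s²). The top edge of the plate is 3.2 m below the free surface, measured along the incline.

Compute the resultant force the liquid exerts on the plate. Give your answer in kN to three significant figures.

γ = ρg = 1149 × 9.81 / 1000 = 11.27169 kN/m³.
Let θ = 29° be the plate's angle to the horizontal; measure y along the incline from where the plane meets the free surface. Vertical depth h = y·sinθ with sinθ = 0.484810.
The centroid lies 1.42/2 = 0.71 m below the top edge, so y_c = 3.2 + 0.71 = 3.91 m and h_c = 3.91 × 0.484810 = 1.89561 m.
A = 1.7 × 1.42 = 2.414 m².
Resultant F = γ·h_c·A = 11.27169 × 1.89561 × 2.414 = 51.5793 kN.

F ≈ 51.6 kN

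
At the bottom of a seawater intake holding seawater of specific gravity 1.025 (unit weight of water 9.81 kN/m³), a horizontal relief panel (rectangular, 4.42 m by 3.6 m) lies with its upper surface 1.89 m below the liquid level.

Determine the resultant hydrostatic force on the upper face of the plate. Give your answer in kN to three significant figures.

F ≈ 302 kN

γ = 1.025 × 9.81 = 10.05525 kN/m³.
The plate is horizontal, so pressure is uniform at p = γ·h = 10.05525 × 1.89 = 19.0044 kN/m².
A = 4.42 × 3.6 = 15.912 m².
F = p·A = 19.0044 × 15.912 = 302.398 kN.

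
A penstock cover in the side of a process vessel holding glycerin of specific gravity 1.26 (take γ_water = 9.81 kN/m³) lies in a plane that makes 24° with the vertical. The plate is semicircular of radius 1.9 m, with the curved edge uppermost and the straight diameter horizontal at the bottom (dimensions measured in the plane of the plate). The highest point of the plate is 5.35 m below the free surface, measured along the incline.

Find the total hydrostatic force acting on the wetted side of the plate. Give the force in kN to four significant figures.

γ = 1.26 × 9.81 = 12.3606 kN/m³.
The plate makes 24° with the vertical, i.e. θ = 90° − 24° = 66° to the horizontal. Measuring y along the incline from the free-surface line, vertical depth h = y·sinθ with sinθ = 0.913545.
The centroid lies 4r/(3π) = 0.806385 m above the diameter, so r − 4r/(3π) = 1.9 − 0.806385 = 1.09361 m below the topmost point, so y_c = 5.35 + 1.09361 = 6.44361 m and h_c = 6.44361 × 0.913545 = 5.88653 m.
A = πr²/2 = π × 1.9²/2 = 5.67057 m².
Resultant F = γ·h_c·A = 12.3606 × 5.88653 × 5.67057 = 412.597 kN.

F ≈ 412.6 kN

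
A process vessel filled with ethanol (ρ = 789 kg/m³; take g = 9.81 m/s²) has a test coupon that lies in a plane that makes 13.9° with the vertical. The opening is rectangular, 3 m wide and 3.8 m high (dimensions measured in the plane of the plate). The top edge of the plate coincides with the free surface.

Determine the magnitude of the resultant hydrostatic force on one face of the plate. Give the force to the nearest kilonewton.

F ≈ 163 kN

γ = ρg = 789 × 9.81 / 1000 = 7.74009 kN/m³.
The plate makes 13.9° with the vertical, i.e. θ = 90° − 13.9° = 76.1° to the horizontal. Measuring y along the incline from the free-surface line, vertical depth h = y·sinθ with sinθ = 0.970716.
The centroid lies 3.8/2 = 1.9 m below the top edge, so y_c = 1.9 m and h_c = 1.9 × 0.970716 = 1.84436 m.
A = 3 × 3.8 = 11.4 m².
Resultant F = γ·h_c·A = 7.74009 × 1.84436 × 11.4 = 162.741 kN.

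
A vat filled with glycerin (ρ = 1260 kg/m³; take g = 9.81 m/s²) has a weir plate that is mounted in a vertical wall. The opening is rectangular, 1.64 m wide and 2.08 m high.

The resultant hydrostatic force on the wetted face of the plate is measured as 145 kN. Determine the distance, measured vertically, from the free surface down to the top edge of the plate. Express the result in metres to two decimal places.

d_top ≈ 2.40 m

γ = ρg = 1260 × 9.81 / 1000 = 12.3606 kN/m³.
A = 1.64 × 2.08 = 3.4112 m².
From F = γ·h_c·A, the centroid depth is h_c = 145/(12.3606 × 3.4112) = 3.43891 m.
The centroid lies 2.08/2 = 1.04 m below the top edge, so the top edge sits at h_top = 3.43891 − 1.04 = 2.39891 m below the surface.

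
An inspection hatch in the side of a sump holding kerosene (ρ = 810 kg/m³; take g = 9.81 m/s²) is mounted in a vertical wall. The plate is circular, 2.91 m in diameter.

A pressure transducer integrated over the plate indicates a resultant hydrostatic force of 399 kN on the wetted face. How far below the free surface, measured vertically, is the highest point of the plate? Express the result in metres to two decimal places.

d_top ≈ 6.09 m

γ = ρg = 810 × 9.81 / 1000 = 7.9461 kN/m³.
A = π(1.455)² = 6.65083 m².
From F = γ·h_c·A, the centroid depth is h_c = 399/(7.9461 × 6.65083) = 7.54993 m.
The centroid is at the centre, 1.455 m below the top of the plate, so the highest point sits at h_top = 7.54993 − 1.455 = 6.09493 m below the surface.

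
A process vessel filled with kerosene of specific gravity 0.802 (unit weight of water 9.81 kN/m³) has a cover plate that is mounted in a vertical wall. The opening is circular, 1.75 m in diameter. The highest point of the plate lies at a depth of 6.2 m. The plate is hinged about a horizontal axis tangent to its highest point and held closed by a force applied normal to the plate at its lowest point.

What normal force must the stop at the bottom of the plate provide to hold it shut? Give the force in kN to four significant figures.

γ = 0.802 × 9.81 = 7.86762 kN/m³.
The centroid is at the centre, 0.875 m below the top of the plate, so the centroid depth is h_c = 6.2 + 0.875 = 7.075 m.
A = π(0.875)² = 2.40528 m².
Resultant F = γ·h_c·A = 7.86762 × 7.075 × 2.40528 = 133.886 kN.
I_c = πr⁴/4 = π × 0.875⁴/4 = 0.460386 m⁴.
Centre of pressure: y_p = y_c + I_c/(y_c·A) = 7.075 + 0.460386/(7.075 × 2.40528) = 7.075 + 0.0270539 = 7.10205 m along the plane.
The resultant acts 0.875 + 0.0270539 = 0.902054 m (along the plate) below the hinge at the top edge, so the moment about the hinge is M = F × 0.902054 = 133.886 × 0.902054 = 120.772 kN·m.
A normal force at the bottom, 1.75 m from the hinge, must supply this moment: P = 120.772/1.75 = 69.0126 kN.

P ≈ 69.01 kN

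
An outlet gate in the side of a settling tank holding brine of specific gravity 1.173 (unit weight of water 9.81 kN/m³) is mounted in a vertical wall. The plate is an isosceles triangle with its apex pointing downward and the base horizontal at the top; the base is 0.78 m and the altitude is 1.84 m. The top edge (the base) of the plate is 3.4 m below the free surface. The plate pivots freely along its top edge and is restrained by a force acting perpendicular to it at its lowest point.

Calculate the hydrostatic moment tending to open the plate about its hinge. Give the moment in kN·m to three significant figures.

γ = 1.173 × 9.81 = 11.50713 kN/m³.
With the apex down, the centroid sits h/3 = 1.84/3 = 0.613333 m below the base (the top edge), so the centroid depth is h_c = 3.4 + 0.613333 = 4.01333 m.
A = ½ × 0.78 × 1.84 = 0.7176 m².
Resultant F = γ·h_c·A = 11.50713 × 4.01333 × 0.7176 = 33.1401 kN.
I_c = b·h³/36 = 0.78 × 1.84³/36 = 0.134973 m⁴.
Centre of pressure: y_p = y_c + I_c/(y_c·A) = 4.01333 + 0.134973/(4.01333 × 0.7176) = 4.01333 + 0.0468662 = 4.0602 m along the plane.
The resultant acts 0.613333 + 0.0468662 = 0.660199 m (along the plate) below the hinge at the top edge, so the moment about the hinge is M = F × 0.660199 = 33.1401 × 0.660199 = 21.8791 kN·m.

M ≈ 21.9 kN·m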